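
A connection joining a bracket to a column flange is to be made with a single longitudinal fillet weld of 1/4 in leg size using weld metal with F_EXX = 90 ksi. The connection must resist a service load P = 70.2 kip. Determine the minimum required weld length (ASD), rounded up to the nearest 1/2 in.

Throat t_e = 0.707 × 0.25 = 0.1767 in.
r_n/Ω = (0.6 × 90 × 0.1767) / 2.0 = 4.772 kip/in.
L_req = P / (r_n/Ω) = 70.2 / 4.772 = 14.71 in total.
Round up → use L = 15 in.

L = 15 in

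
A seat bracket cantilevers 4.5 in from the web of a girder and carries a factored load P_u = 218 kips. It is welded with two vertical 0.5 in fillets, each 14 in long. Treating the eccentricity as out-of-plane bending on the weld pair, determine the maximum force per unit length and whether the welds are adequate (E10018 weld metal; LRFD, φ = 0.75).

f_max ≈ 16.9 kip/in; NOT adequate

E100XX → F_EXX = 100 ksi.
L_w = 2 × 14 = 28 in; section modulus (unit throat) S = 2 × L²/6 = 65.33 in².
Direct shear f_v = P/L_w = 218/28 = 7.786 kip/in.
Moment M = P × e = 218 × 4.5 = 981 kip·in; bending f_b = M/S = 15.02 kip/in.
f_max = √(f_v² + f_b²) = √(7.786² + 15.02²) = 16.91 kip/in.
φr_n = 0.75 × 0.6 × 100 × (0.707 × 0.5) = 15.91 kip/in → NOT adequate.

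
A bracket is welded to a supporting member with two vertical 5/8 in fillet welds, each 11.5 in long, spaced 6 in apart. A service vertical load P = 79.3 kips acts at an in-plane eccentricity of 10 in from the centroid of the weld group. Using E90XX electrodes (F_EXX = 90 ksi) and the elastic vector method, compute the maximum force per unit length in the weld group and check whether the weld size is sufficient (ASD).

Total weld length L_w = 23 in. Treat welds as unit-width lines.
Polar moment about centroid: J = 2[d³/12 + d(b/2)²] = 2[11.5³/12 + 11.5×3²] = 460.5 in³.
Direct shear f_v = P/L_w = 79.3 / 23 = 3.448 kip/in (vertical).
Torsion M = P·e = 79.3 × 10 = 793 kip·in.
Critical point at (x, y) = (3, 5.75) from centroid. f_tx = M·y/J = 9.902 kip/in; f_ty = M·x/J = 5.166 kip/in.
Resultant f_max = √[f_tx² + (f_v + f_ty)²] = √[9.902² + (3.448 + 5.166)²] = 13.12 kip/in.
Capacity per unit length: r_n/Ω = (1/2.0) × 0.6 × 90 × (0.707 × 0.625) = 11.93 kip/in.
13.12 > 11.93 → NOT adequate.

f_max ≈ 13.1 kip/in; NOT adequate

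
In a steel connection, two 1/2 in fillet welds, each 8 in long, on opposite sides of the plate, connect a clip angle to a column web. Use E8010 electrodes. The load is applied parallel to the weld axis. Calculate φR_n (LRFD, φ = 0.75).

φR_n ≈ 204 kip

E80XX → F_EXX = 80 ksi.
Effective throat t_e = 0.707 × 0.5 = 0.3535 in.
Total length L = 16 in; A_we = 0.3535 × 16 = 5.656 in².
F_nw = 0.6 F_EXX = 0.6 × 80 = 48 ksi.
φR_n = 0.75 × 48 × 5.656 = 203.6 kip.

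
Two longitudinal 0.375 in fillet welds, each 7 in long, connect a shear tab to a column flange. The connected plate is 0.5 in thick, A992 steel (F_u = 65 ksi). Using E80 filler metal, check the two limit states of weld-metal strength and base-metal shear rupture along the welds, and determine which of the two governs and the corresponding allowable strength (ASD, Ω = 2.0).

E80XX → F_EXX = 80 ksi.
t_e = 0.707 × 0.375 = 0.2651 in; L = 14 in.
Weld metal: R_n/Ω = (1/2.0) × 0.6 × 80 × 0.2651 × 14 = 89.08 kip.
Base metal (shear rupture): R_n/Ω = (1/2.0) × 0.6 × 65 × 0.5 × 14 = 136.5 kip.
Governing: weld metal.

R_n/Ω ≈ 89.1 kip (weld metal governs)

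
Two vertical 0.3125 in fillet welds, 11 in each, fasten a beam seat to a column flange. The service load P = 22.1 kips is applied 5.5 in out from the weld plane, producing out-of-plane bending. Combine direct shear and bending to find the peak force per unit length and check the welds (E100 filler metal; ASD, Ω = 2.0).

E100XX → F_EXX = 100 ksi.
L_w = 2 × 11 = 22 in; section modulus (unit throat) S = 2 × L²/6 = 40.33 in².
Direct shear f_v = P/L_w = 22.1/22 = 1.005 kip/in.
Moment M = P × e = 22.1 × 5.5 = 121.55 kip·in; bending f_b = M/S = 3.014 kip/in.
f_max = √(f_v² + f_b²) = √(1.005² + 3.014²) = 3.177 kip/in.
r_n/Ω = (1/2.0) × 0.6 × 100 × (0.707 × 0.3125) = 6.628 kip/in → adequate.

f_max ≈ 3.18 kip/in; adequate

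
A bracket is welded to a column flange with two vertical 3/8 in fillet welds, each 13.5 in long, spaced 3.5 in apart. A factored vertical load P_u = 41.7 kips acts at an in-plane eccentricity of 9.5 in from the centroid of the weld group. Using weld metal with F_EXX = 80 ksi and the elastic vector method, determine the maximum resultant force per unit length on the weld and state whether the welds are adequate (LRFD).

f_max ≈ 6.18 kip/in; adequate

Total weld length L_w = 27 in. Treat welds as unit-width lines.
Polar moment about centroid: J = 2[d³/12 + d(b/2)²] = 2[13.5³/12 + 13.5×1.75²] = 492.8 in³.
Direct shear f_v = P/L_w = 41.7 / 27 = 1.544 kip/in (vertical).
Torsion M = P·e = 41.7 × 9.5 = 396.15 kip·in.
Critical point at (x, y) = (1.75, 6.75) from centroid. f_tx = M·y/J = 5.427 kip/in; f_ty = M·x/J = 1.407 kip/in.
Resultant f_max = √[f_tx² + (f_v + f_ty)²] = √[5.427² + (1.544 + 1.407)²] = 6.177 kip/in.
Capacity per unit length: φr_n = 0.75 × 0.6 × 80 × (0.707 × 0.375) = 9.544 kip/in.
6.177 ≤ 9.544 → adequate.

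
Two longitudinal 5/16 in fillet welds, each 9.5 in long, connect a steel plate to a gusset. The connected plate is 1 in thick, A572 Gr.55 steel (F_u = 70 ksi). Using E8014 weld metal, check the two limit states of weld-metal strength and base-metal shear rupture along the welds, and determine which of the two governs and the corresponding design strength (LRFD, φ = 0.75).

E80XX → F_EXX = 80 ksi.
t_e = 0.707 × 0.3125 = 0.2209 in; L = 19 in.
Weld metal: φR_n = 0.75 × 0.6 × 80 × 0.2209 × 19 = 151.1 kip.
Base metal (shear rupture): φR_n = 0.75 × 0.6 × 70 × 1 × 19 = 598.5 kip.
Governing: weld metal.

φR_n ≈ 151 kip (weld metal governs)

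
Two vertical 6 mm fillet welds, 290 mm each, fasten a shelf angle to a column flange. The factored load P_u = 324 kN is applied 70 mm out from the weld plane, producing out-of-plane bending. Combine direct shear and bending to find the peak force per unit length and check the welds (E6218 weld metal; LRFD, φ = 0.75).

E62XX → F_EXX = 620 MPa.
L_w = 2 × 290 = 580 mm; section modulus (unit throat) S = 2 × L²/6 = 28030 mm².
Direct shear f_v = P/L_w = 324×10³/580 = 558.6 N/mm.
Moment M = P × e = 324×10³ × 70 = 22680000 N·mm; bending f_b = M/S = 809 N/mm.
f_max = √(f_v² + f_b²) = √(558.6² + 809²) = 983.2 N/mm.
φr_n = 0.75 × 0.6 × 620 × (0.707 × 6) = 1184 N/mm → adequate.

f_max ≈ 983 N/mm; adequate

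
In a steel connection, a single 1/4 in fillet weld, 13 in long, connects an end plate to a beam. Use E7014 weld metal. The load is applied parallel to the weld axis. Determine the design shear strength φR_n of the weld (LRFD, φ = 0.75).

E70XX → F_EXX = 70 ksi.
Effective throat t_e = 0.707 × 0.25 = 0.1767 in.
Total length L = 13 in; A_we = 0.1767 × 13 = 2.298 in².
F_nw = 0.6 F_EXX = 0.6 × 70 = 42 ksi.
φR_n = 0.75 × 42 × 2.298 = 72.38 kip.

φR_n ≈ 72.4 kip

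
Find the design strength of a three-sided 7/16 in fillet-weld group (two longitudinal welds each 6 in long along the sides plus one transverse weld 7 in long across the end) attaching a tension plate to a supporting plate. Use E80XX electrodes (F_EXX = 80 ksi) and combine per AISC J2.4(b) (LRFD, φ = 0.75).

φR_n ≈ 230 kips

t_e = 0.707 × 0.4375 = 0.3093 in.
R_nwl = 0.6 × 80 × 0.3093 × 12 = 178.2 kips (longitudinal, 2 welds).
R_nwt = 0.6 × 80 × 0.3093 × 7 = 103.9 kips (transverse, base value).
(i) R_nwl + R_nwt = 282.1 kips; (ii) 0.85 R_nwl + 1.5 R_nwt = 307.3 kips.
R_n = max = 307.3 kips [governs: (ii)]; φR_n = 230.5 kips.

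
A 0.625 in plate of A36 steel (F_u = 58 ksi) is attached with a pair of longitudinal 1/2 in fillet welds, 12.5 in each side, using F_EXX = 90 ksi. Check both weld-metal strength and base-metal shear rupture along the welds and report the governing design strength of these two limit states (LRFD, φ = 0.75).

t_e = 0.707 × 0.5 = 0.3535 in; L = 25 in.
Weld metal: φR_n = 0.75 × 0.6 × 90 × 0.3535 × 25 = 357.9 kips.
Base metal (shear rupture): φR_n = 0.75 × 0.6 × 58 × 0.625 × 25 = 407.8 kips.
Governing: weld metal.

φR_n ≈ 358 kips (weld metal governs)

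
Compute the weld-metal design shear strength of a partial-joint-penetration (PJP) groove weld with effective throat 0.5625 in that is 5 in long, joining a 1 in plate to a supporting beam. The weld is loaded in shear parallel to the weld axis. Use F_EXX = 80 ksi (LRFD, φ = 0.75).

φR_n ≈ 101 kips

Effective throat (given) t_e = 0.5625 in.
A_we = 0.5625 × 5 = 2.812 in².
F_nw = 0.6 F_EXX = 48 ksi.
φR_n = 0.75 × 48 × 2.812 = 101.2 kips.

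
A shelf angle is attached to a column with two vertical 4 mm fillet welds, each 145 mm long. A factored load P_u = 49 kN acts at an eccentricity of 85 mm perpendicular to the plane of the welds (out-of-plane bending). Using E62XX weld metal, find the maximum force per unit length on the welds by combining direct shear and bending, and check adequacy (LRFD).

E62XX → F_EXX = 620 MPa.
L_w = 2 × 145 = 290 mm; section modulus (unit throat) S = 2 × L²/6 = 7008 mm².
Direct shear f_v = P/L_w = 49×10³/290 = 169 N/mm.
Moment M = P × e = 49×10³ × 85 = 4165000 N·mm; bending f_b = M/S = 594.3 N/mm.
f_max = √(f_v² + f_b²) = √(169² + 594.3²) = 617.8 N/mm.
φr_n = 0.75 × 0.6 × 620 × (0.707 × 4) = 789 N/mm → adequate.

f_max ≈ 618 N/mm; adequate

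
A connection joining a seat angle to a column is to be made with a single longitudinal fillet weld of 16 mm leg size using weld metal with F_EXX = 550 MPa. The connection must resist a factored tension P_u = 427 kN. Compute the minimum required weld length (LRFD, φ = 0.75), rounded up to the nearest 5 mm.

L = 155 mm

Throat t_e = 0.707 × 16 = 11.31 mm.
φr_n = 0.75 × 0.6 × 550 × 11.31 × 10⁻³ = 2.8 kN/mm.
L_req = P_u / φr_n = 427 / 2.8 = 152.5 mm total.
Round up → use L = 155 mm.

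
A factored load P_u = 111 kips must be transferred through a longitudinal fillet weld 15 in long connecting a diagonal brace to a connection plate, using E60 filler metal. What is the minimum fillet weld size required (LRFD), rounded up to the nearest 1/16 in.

w = 7/16 in

E60XX → F_EXX = 60 ksi.
Total weld length L = 15 in.
Required throat t_e = P_u / (φ × 0.6 F_EXX × L) = 111 / (0.75 × 0.6 × 60 × 15) = 0.2741 in.
Required leg w = t_e / 0.707 = 0.3877 in → use 7/16 in.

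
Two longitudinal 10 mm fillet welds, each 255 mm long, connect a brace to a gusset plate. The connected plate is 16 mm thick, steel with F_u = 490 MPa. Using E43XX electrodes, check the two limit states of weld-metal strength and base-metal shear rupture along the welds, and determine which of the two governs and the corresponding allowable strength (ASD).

E43XX → F_EXX = 430 MPa.
t_e = 0.707 × 10 = 7.07 mm; L = 510 mm.
Weld metal: R_n/Ω = (1/2.0) × 0.6 × 430 × 7.07 × 510 × 10⁻³ = 465.1 kN.
Base metal (shear rupture): R_n/Ω = (1/2.0) × 0.6 × 490 × 16 × 510 × 10⁻³ = 1200 kN.
Governing: weld metal.

R_n/Ω ≈ 465 kN (weld metal governs)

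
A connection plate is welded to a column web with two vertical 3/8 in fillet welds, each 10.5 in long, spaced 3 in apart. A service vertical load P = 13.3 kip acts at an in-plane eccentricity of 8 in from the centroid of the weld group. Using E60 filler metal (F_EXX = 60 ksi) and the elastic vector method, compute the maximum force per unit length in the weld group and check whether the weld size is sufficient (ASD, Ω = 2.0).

Total weld length L_w = 21 in. Treat welds as unit-width lines.
Polar moment about centroid: J = 2[d³/12 + d(b/2)²] = 2[10.5³/12 + 10.5×1.5²] = 240.2 in³.
Direct shear f_v = P/L_w = 13.3 / 21 = 0.6333 kip/in (vertical).
Torsion M = P·e = 13.3 × 8 = 106.4 kip·in.
Critical point at (x, y) = (1.5, 5.25) from centroid. f_tx = M·y/J = 2.326 kip/in; f_ty = M·x/J = 0.6645 kip/in.
Resultant f_max = √[f_tx² + (f_v + f_ty)²] = √[2.326² + (0.6333 + 0.6645)²] = 2.663 kip/in.
Capacity per unit length: r_n/Ω = (1/2.0) × 0.6 × 60 × (0.707 × 0.375) = 4.772 kip/in.
2.663 ≤ 4.772 → adequate.

f_max ≈ 2.66 kip/in; adequate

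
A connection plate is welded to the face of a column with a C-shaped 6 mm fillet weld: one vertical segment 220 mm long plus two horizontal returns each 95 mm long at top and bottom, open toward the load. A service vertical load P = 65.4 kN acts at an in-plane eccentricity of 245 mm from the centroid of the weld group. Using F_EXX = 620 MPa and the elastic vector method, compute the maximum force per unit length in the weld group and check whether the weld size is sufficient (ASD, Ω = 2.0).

f_max ≈ 695 N/mm; adequate

Total weld length L_w = 410 mm. Treat welds as unit-width lines.
Centroid: x̄ = 2×95×47.5 / 410 = 22.01 mm from the vertical weld.
Polar moment about centroid: J = I_x + I_y = [220³/12 + 2×95×110²] + [220×22.01² + 2(95³/12 + 95×25.49²)] = 3559000 mm³.
Direct shear f_v = P/L_w = 65.4×10³ / 410 = 159.5 N/mm (vertical).
Torsion M = P·e = 65.4×10³ × 245 = 16023000 N·mm.
Critical point at (x, y) = (72.99, 110) from centroid. f_tx = M·y/J = 495.2 N/mm; f_ty = M·x/J = 328.6 N/mm.
Resultant f_max = √[f_tx² + (f_v + f_ty)²] = √[495.2² + (159.5 + 328.6)²] = 695.3 N/mm.
Capacity per unit length: r_n/Ω = (1/2.0) × 0.6 × 620 × (0.707 × 6) = 789 N/mm.
695.3 ≤ 789 → adequate.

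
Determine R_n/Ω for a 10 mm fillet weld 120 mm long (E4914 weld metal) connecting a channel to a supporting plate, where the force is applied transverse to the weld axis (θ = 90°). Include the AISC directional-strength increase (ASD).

R_n/Ω ≈ 187 kN

E49XX → F_EXX = 490 MPa.
t_e = 0.707 × 10 = 7.07 mm; A_we = 7.07 × 120 = 848.4 mm².
Directional factor: 1.0 + 0.5 sin^1.5(90°) = 1.5.
F_nw = 0.6 × 490 × 1.5 = 441 MPa.
R_n/Ω = (441 × 848.4) / 2.0 × 10⁻³ = 187.1 kN.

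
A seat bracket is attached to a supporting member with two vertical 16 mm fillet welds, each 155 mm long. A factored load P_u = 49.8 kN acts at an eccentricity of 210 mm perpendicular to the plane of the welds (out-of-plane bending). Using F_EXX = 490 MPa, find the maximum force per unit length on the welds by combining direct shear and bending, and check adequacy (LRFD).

f_max ≈ 1320 N/mm; adequate

L_w = 2 × 155 = 310 mm; section modulus (unit throat) S = 2 × L²/6 = 8008 mm².
Direct shear f_v = P/L_w = 49.8×10³/310 = 160.6 N/mm.
Moment M = P × e = 49.8×10³ × 210 = 10458000 N·mm; bending f_b = M/S = 1306 N/mm.
f_max = √(f_v² + f_b²) = √(160.6² + 1306²) = 1316 N/mm.
φr_n = 0.75 × 0.6 × 490 × (0.707 × 16) = 2494 N/mm → adequate.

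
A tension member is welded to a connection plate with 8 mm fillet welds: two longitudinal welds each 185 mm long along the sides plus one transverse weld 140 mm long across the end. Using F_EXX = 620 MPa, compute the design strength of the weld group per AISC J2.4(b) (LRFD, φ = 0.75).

φR_n ≈ 828 kN

t_e = 0.707 × 8 = 5.656 mm.
R_nwl = 0.6 × 620 × 5.656 × 370 × 10⁻³ = 778.5 kN (longitudinal, 2 welds).
R_nwt = 0.6 × 620 × 5.656 × 140 × 10⁻³ = 294.6 kN (transverse, base value).
(i) R_nwl + R_nwt = 1073 kN; (ii) 0.85 R_nwl + 1.5 R_nwt = 1104 kN.
R_n = max = 1104 kN [governs: (ii)]; φR_n = 827.7 kN.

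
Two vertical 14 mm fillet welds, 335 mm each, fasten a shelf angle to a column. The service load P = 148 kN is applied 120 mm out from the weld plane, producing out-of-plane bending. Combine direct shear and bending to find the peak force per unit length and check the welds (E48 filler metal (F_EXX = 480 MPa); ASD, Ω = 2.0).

L_w = 2 × 335 = 670 mm; section modulus (unit throat) S = 2 × L²/6 = 37410 mm².
Direct shear f_v = P/L_w = 148×10³/670 = 220.9 N/mm.
Moment M = P × e = 148×10³ × 120 = 17760000 N·mm; bending f_b = M/S = 474.8 N/mm.
f_max = √(f_v² + f_b²) = √(220.9² + 474.8²) = 523.6 N/mm.
r_n/Ω = (1/2.0) × 0.6 × 480 × (0.707 × 14) = 1425 N/mm → adequate.

f_max ≈ 524 N/mm; adequate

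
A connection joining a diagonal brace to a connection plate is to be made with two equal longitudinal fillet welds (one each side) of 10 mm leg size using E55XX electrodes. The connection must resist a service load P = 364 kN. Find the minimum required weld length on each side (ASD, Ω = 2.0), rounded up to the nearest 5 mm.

L = 160 mm on each side

E55XX → F_EXX = 550 MPa.
Throat t_e = 0.707 × 10 = 7.07 mm.
r_n/Ω = (0.6 × 550 × 7.07) / 2.0 = 1167 N/mm = 1.167 kN/mm.
L_req = P / (r_n/Ω) = 364 / 1.167 = 312 mm total.
Per side: 312 / 2 = 156 mm.
Round up → use L = 160 mm on each side.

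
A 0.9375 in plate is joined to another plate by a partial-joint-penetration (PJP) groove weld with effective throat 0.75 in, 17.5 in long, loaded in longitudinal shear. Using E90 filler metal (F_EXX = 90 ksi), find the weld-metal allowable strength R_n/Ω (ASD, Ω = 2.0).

R_n/Ω ≈ 354 kips

Effective throat (given) t_e = 0.75 in.
A_we = 0.75 × 17.5 = 13.12 in².
F_nw = 0.6 F_EXX = 54 ksi.
R_n/Ω = (54 × 13.12) / 2.0 = 354.4 kips.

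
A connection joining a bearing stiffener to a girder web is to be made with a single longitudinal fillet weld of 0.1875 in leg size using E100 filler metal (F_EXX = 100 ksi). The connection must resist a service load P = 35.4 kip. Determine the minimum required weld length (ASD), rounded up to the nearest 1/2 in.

L = 9 in

Throat t_e = 0.707 × 0.1875 = 0.1326 in.
r_n/Ω = (0.6 × 100 × 0.1326) / 2.0 = 3.977 kip/in.
L_req = P / (r_n/Ω) = 35.4 / 3.977 = 8.901 in total.
Round up → use L = 9 in.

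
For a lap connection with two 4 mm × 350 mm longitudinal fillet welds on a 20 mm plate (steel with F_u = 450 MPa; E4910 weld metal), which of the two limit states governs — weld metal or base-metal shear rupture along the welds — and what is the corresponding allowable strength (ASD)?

E49XX → F_EXX = 490 MPa.
t_e = 0.707 × 4 = 2.828 mm; L = 700 mm.
Weld metal: R_n/Ω = (1/2.0) × 0.6 × 490 × 2.828 × 700 × 10⁻³ = 291 kN.
Base metal (shear rupture): R_n/Ω = (1/2.0) × 0.6 × 450 × 20 × 700 × 10⁻³ = 1890 kN.
Governing: weld metal.

R_n/Ω ≈ 291 kN (weld metal governs)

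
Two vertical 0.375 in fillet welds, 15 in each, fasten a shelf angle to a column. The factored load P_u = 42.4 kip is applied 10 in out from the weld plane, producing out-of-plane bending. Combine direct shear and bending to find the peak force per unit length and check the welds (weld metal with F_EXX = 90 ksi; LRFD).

f_max ≈ 5.83 kip/in; adequate

L_w = 2 × 15 = 30 in; section modulus (unit throat) S = 2 × L²/6 = 75 in².
Direct shear f_v = P/L_w = 42.4/30 = 1.413 kip/in.
Moment M = P × e = 42.4 × 10 = 424 kip·in; bending f_b = M/S = 5.653 kip/in.
f_max = √(f_v² + f_b²) = √(1.413² + 5.653²) = 5.827 kip/in.
φr_n = 0.75 × 0.6 × 90 × (0.707 × 0.375) = 10.74 kip/in → adequate.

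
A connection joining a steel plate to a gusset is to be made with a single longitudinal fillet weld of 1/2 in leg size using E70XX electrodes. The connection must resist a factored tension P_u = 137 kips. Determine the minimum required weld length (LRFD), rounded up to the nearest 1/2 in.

E70XX → F_EXX = 70 ksi.
Throat t_e = 0.707 × 0.5 = 0.3535 in.
φr_n = 0.75 × 0.6 × 70 × 0.3535 = 11.14 kips/in.
L_req = P_u / φr_n = 137 / 11.14 = 12.3 in total.
Round up → use L = 12.5 in.

L = 12.5 in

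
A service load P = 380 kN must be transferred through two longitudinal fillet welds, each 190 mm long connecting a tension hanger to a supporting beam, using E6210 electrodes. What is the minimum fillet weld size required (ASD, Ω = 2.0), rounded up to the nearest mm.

E62XX → F_EXX = 620 MPa.
Total weld length L = 380 mm.
Required throat t_e = P × Ω / (0.6 F_EXX × L) = 380 × 2.0 / (0.6 × 620 × 380 × 10⁻³) = 5.376 mm.
Required leg w = t_e / 0.707 = 7.604 mm → use 8 mm.

w = 8 mm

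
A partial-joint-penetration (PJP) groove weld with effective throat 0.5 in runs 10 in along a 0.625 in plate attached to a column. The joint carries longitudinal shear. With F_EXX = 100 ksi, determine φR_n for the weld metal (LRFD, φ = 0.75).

φR_n ≈ 225 kips

Effective throat (given) t_e = 0.5 in.
A_we = 0.5 × 10 = 5 in².
F_nw = 0.6 F_EXX = 60 ksi.
φR_n = 0.75 × 60 × 5 = 225 kips.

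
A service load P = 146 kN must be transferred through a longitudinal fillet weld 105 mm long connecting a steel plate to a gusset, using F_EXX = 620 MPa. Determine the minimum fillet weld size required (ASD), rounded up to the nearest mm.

w = 11 mm

Total weld length L = 105 mm.
Required throat t_e = P × Ω / (0.6 F_EXX × L) = 146 × 2.0 / (0.6 × 620 × 105 × 10⁻³) = 7.476 mm.
Required leg w = t_e / 0.707 = 10.57 mm → use 11 mm.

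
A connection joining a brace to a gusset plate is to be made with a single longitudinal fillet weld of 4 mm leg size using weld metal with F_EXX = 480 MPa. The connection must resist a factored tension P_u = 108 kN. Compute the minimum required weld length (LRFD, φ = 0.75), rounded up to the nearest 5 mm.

L = 180 mm

Throat t_e = 0.707 × 4 = 2.828 mm.
φr_n = 0.75 × 0.6 × 480 × 2.828 × 10⁻³ = 0.6108 kN/mm.
L_req = P_u / φr_n = 108 / 0.6108 = 176.8 mm total.
Round up → use L = 180 mm.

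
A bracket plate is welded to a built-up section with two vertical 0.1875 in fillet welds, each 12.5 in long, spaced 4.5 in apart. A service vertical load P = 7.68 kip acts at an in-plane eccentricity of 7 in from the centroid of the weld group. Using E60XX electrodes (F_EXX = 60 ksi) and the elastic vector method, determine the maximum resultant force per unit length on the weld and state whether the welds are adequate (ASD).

f_max ≈ 0.94 kip/in; adequate

Total weld length L_w = 25 in. Treat welds as unit-width lines.
Polar moment about centroid: J = 2[d³/12 + d(b/2)²] = 2[12.5³/12 + 12.5×2.25²] = 452.1 in³.
Direct shear f_v = P/L_w = 7.68 / 25 = 0.3072 kip/in (vertical).
Torsion M = P·e = 7.68 × 7 = 53.76 kip·in.
Critical point at (x, y) = (2.25, 6.25) from centroid. f_tx = M·y/J = 0.7432 kip/in; f_ty = M·x/J = 0.2676 kip/in.
Resultant f_max = √[f_tx² + (f_v + f_ty)²] = √[0.7432² + (0.3072 + 0.2676)²] = 0.9395 kip/in.
Capacity per unit length: r_n/Ω = (1/2.0) × 0.6 × 60 × (0.707 × 0.1875) = 2.386 kip/in.
0.9395 ≤ 2.386 → adequate.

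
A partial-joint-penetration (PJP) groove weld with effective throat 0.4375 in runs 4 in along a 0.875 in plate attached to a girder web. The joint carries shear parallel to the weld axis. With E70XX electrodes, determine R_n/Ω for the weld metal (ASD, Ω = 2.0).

E70XX → F_EXX = 70 ksi.
Effective throat (given) t_e = 0.4375 in.
A_we = 0.4375 × 4 = 1.75 in².
F_nw = 0.6 F_EXX = 42 ksi.
R_n/Ω = (42 × 1.75) / 2.0 = 36.75 kip.

R_n/Ω ≈ 36.8 kip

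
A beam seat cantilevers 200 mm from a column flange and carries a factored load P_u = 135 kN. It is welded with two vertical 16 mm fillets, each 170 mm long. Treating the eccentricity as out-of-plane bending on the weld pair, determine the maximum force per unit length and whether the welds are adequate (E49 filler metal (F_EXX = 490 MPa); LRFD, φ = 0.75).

L_w = 2 × 170 = 340 mm; section modulus (unit throat) S = 2 × L²/6 = 9633 mm².
Direct shear f_v = P/L_w = 135×10³/340 = 397.1 N/mm.
Moment M = P × e = 135×10³ × 200 = 27000000 N·mm; bending f_b = M/S = 2803 N/mm.
f_max = √(f_v² + f_b²) = √(397.1² + 2803²) = 2831 N/mm.
φr_n = 0.75 × 0.6 × 490 × (0.707 × 16) = 2494 N/mm → NOT adequate.

f_max ≈ 2830 N/mm; NOT adequate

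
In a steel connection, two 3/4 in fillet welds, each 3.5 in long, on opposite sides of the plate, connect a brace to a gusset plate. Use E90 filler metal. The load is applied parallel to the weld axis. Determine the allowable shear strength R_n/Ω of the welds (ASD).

R_n/Ω ≈ 100 kip

E90XX → F_EXX = 90 ksi.
Effective throat t_e = 0.707 × 0.75 = 0.5302 in.
Total length L = 7 in; A_we = 0.5302 × 7 = 3.712 in².
F_nw = 0.6 F_EXX = 0.6 × 90 = 54 ksi.
R_n = 54 × 3.712 = 200.4 kip; R_n/Ω = 200.4/2.0 = 100.2 kip.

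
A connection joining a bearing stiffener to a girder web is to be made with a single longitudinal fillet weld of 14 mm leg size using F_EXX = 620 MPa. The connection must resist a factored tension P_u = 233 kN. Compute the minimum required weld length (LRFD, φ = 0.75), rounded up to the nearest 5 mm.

L = 85 mm

Throat t_e = 0.707 × 14 = 9.898 mm.
φr_n = 0.75 × 0.6 × 620 × 9.898 × 10⁻³ = 2.762 kN/mm.
L_req = P_u / φr_n = 233 / 2.762 = 84.37 mm total.
Round up → use L = 85 mm.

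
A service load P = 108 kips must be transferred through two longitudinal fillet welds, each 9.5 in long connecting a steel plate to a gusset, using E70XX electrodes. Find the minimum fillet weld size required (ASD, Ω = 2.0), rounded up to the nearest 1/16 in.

E70XX → F_EXX = 70 ksi.
Total weld length L = 19 in.
Required throat t_e = P × Ω / (0.6 F_EXX × L) = 108 × 2.0 / (0.6 × 70 × 19) = 0.2707 in.
Required leg w = t_e / 0.707 = 0.3829 in → use 7/16 in.

w = 7/16 in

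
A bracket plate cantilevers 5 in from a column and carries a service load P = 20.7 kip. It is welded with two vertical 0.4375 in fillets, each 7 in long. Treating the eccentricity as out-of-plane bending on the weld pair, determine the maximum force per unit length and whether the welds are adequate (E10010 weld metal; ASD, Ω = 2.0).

E100XX → F_EXX = 100 ksi.
L_w = 2 × 7 = 14 in; section modulus (unit throat) S = 2 × L²/6 = 16.33 in².
Direct shear f_v = P/L_w = 20.7/14 = 1.479 kip/in.
Moment M = P × e = 20.7 × 5 = 103.5 kip·in; bending f_b = M/S = 6.337 kip/in.
f_max = √(f_v² + f_b²) = √(1.479² + 6.337²) = 6.507 kip/in.
r_n/Ω = (1/2.0) × 0.6 × 100 × (0.707 × 0.4375) = 9.279 kip/in → adequate.

f_max ≈ 6.51 kip/in; adequate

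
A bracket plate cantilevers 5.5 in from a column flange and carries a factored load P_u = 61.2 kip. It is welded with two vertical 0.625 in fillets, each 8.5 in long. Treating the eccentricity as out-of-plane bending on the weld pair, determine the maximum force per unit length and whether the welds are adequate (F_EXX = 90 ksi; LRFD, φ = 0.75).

L_w = 2 × 8.5 = 17 in; section modulus (unit throat) S = 2 × L²/6 = 24.08 in².
Direct shear f_v = P/L_w = 61.2/17 = 3.6 kip/in.
Moment M = P × e = 61.2 × 5.5 = 336.6 kip·in; bending f_b = M/S = 13.98 kip/in.
f_max = √(f_v² + f_b²) = √(3.6² + 13.98²) = 14.43 kip/in.
φr_n = 0.75 × 0.6 × 90 × (0.707 × 0.625) = 17.9 kip/in → adequate.

f_max ≈ 14.4 kip/in; adequate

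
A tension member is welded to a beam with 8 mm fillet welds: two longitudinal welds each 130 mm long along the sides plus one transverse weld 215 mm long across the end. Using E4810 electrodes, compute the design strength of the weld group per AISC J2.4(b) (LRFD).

φR_n ≈ 664 kN

E48XX → F_EXX = 480 MPa.
t_e = 0.707 × 8 = 5.656 mm.
R_nwl = 0.6 × 480 × 5.656 × 260 × 10⁻³ = 423.5 kN (longitudinal, 2 welds).
R_nwt = 0.6 × 480 × 5.656 × 215 × 10⁻³ = 350.2 kN (transverse, base value).
(i) R_nwl + R_nwt = 773.7 kN; (ii) 0.85 R_nwl + 1.5 R_nwt = 885.3 kN.
R_n = max = 885.3 kN [governs: (ii)]; φR_n = 664 kN.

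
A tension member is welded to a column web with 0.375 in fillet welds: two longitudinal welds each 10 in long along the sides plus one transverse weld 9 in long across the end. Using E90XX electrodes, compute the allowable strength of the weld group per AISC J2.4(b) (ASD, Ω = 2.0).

R_n/Ω ≈ 218 kips

E90XX → F_EXX = 90 ksi.
t_e = 0.707 × 0.375 = 0.2651 in.
R_nwl = 0.6 × 90 × 0.2651 × 20 = 286.3 kips (longitudinal, 2 welds).
R_nwt = 0.6 × 90 × 0.2651 × 9 = 128.9 kips (transverse, base value).
(i) R_nwl + R_nwt = 415.2 kips; (ii) 0.85 R_nwl + 1.5 R_nwt = 436.7 kips.
R_n = max = 436.7 kips [governs: (ii)]; R_n/Ω = 218.3 kips.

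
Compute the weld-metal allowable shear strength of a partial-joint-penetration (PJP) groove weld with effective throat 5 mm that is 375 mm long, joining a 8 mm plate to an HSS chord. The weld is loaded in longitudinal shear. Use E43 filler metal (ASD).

E43XX → F_EXX = 430 MPa.
Effective throat (given) t_e = 5 mm.
A_we = 5 × 375 = 1875 mm².
F_nw = 0.6 F_EXX = 258 MPa.
R_n/Ω = (258 × 1875) / 2.0 × 10⁻³ = 241.9 kN.

R_n/Ω ≈ 242 kN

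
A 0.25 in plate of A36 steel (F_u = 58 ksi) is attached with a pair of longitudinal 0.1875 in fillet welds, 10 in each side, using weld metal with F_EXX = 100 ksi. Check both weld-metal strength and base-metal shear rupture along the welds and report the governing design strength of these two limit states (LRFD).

φR_n ≈ 119 kips (weld metal governs)

t_e = 0.707 × 0.1875 = 0.1326 in; L = 20 in.
Weld metal: φR_n = 0.75 × 0.6 × 100 × 0.1326 × 20 = 119.3 kips.
Base metal (shear rupture): φR_n = 0.75 × 0.6 × 58 × 0.25 × 20 = 130.5 kips.
Governing: weld metal.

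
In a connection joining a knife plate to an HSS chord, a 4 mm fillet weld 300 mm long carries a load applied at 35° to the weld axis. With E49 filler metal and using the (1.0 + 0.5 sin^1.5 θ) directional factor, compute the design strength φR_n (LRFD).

E49XX → F_EXX = 490 MPa.
t_e = 0.707 × 4 = 2.828 mm; A_we = 2.828 × 300 = 848.4 mm².
Directional factor: 1.0 + 0.5 sin^1.5(35°) = 1.217.
F_nw = 0.6 × 490 × 1.217 = 357.9 MPa.
φR_n = 0.75 × 357.9 × 848.4 × 10⁻³ = 227.7 kN.

φR_n ≈ 228 kN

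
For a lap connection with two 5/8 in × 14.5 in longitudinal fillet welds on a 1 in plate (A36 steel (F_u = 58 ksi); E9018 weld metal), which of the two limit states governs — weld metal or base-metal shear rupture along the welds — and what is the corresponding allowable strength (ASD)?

R_n/Ω ≈ 346 kip (weld metal governs)

E90XX → F_EXX = 90 ksi.
t_e = 0.707 × 0.625 = 0.4419 in; L = 29 in.
Weld metal: R_n/Ω = (1/2.0) × 0.6 × 90 × 0.4419 × 29 = 346 kip.
Base metal (shear rupture): R_n/Ω = (1/2.0) × 0.6 × 58 × 1 × 29 = 504.6 kip.
Governing: weld metal.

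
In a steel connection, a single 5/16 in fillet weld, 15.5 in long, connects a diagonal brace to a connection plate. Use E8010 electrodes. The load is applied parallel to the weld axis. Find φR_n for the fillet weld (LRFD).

E80XX → F_EXX = 80 ksi.
Effective throat t_e = 0.707 × 0.3125 = 0.2209 in.
Total length L = 15.5 in; A_we = 0.2209 × 15.5 = 3.425 in².
F_nw = 0.6 F_EXX = 0.6 × 80 = 48 ksi.
φR_n = 0.75 × 48 × 3.425 = 123.3 kip.

φR_n ≈ 123 kip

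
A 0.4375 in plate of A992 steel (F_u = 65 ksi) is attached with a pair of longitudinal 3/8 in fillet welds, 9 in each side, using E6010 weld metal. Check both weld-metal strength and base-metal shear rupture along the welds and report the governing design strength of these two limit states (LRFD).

E60XX → F_EXX = 60 ksi.
t_e = 0.707 × 0.375 = 0.2651 in; L = 18 in.
Weld metal: φR_n = 0.75 × 0.6 × 60 × 0.2651 × 18 = 128.9 kips.
Base metal (shear rupture): φR_n = 0.75 × 0.6 × 65 × 0.4375 × 18 = 230.3 kips.
Governing: weld metal.

φR_n ≈ 129 kips (weld metal governs)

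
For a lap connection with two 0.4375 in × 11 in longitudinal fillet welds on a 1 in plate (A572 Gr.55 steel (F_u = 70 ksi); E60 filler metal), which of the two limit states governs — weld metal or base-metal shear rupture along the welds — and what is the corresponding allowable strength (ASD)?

R_n/Ω ≈ 122 kip (weld metal governs)

E60XX → F_EXX = 60 ksi.
t_e = 0.707 × 0.4375 = 0.3093 in; L = 22 in.
Weld metal: R_n/Ω = (1/2.0) × 0.6 × 60 × 0.3093 × 22 = 122.5 kip.
Base metal (shear rupture): R_n/Ω = (1/2.0) × 0.6 × 70 × 1 × 22 = 462 kip.
Governing: weld metal.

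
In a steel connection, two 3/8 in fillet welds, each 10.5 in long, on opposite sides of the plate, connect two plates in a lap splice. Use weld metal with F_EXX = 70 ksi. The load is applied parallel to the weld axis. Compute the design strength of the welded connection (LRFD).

Effective throat t_e = 0.707 × 0.375 = 0.2651 in.
Total length L = 21 in; A_we = 0.2651 × 21 = 5.568 in².
F_nw = 0.6 F_EXX = 0.6 × 70 = 42 ksi.
φR_n = 0.75 × 42 × 5.568 = 175.4 kips.

φR_n ≈ 175 kips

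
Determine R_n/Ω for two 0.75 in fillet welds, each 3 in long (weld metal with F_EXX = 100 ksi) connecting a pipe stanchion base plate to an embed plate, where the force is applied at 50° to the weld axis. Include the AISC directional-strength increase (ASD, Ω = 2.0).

R_n/Ω ≈ 127 kips

t_e = 0.707 × 0.75 = 0.5302 in; A_we = 0.5302 × 6 = 3.181 in².
Directional factor: 1.0 + 0.5 sin^1.5(50°) = 1.335.
F_nw = 0.6 × 100 × 1.335 = 80.11 ksi.
R_n/Ω = (80.11 × 3.181) / 2.0 = 127.4 kips.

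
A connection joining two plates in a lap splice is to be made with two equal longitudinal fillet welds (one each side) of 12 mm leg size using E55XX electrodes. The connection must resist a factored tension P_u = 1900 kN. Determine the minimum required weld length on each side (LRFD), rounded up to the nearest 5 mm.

L = 455 mm on each side

E55XX → F_EXX = 550 MPa.
Throat t_e = 0.707 × 12 = 8.484 mm.
φr_n = 0.75 × 0.6 × 550 × 8.484 × 10⁻³ = 2.1 kN/mm.
L_req = P_u / φr_n = 1900 / 2.1 = 904.9 mm total.
Per side: 904.9 / 2 = 452.4 mm.
Round up → use L = 455 mm on each side.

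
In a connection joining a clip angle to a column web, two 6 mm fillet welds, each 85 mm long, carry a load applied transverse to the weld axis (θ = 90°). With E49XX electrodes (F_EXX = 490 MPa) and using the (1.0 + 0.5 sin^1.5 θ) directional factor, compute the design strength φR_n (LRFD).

t_e = 0.707 × 6 = 4.242 mm; A_we = 4.242 × 170 = 721.1 mm².
Directional factor: 1.0 + 0.5 sin^1.5(90°) = 1.5.
F_nw = 0.6 × 490 × 1.5 = 441 MPa.
φR_n = 0.75 × 441 × 721.1 × 10⁻³ = 238.5 kN.

φR_n ≈ 239 kN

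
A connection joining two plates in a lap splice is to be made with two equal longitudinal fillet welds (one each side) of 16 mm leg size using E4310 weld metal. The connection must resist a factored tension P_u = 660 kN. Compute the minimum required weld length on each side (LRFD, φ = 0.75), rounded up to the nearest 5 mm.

E43XX → F_EXX = 430 MPa.
Throat t_e = 0.707 × 16 = 11.31 mm.
φr_n = 0.75 × 0.6 × 430 × 11.31 × 10⁻³ = 2.189 kN/mm.
L_req = P_u / φr_n = 660 / 2.189 = 301.5 mm total.
Per side: 301.5 / 2 = 150.8 mm.
Round up → use L = 155 mm on each side.

L = 155 mm on each side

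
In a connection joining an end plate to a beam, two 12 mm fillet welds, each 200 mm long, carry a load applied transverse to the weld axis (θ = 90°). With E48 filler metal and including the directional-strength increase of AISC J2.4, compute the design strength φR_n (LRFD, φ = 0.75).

φR_n ≈ 1100 kN

E48XX → F_EXX = 480 MPa.
t_e = 0.707 × 12 = 8.484 mm; A_we = 8.484 × 400 = 3394 mm².
Directional factor: 1.0 + 0.5 sin^1.5(90°) = 1.5.
F_nw = 0.6 × 480 × 1.5 = 432 MPa.
φR_n = 0.75 × 432 × 3394 × 10⁻³ = 1100 kN.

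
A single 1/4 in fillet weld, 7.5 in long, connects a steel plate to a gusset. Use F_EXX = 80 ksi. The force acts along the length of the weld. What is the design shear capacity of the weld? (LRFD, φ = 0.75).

Effective throat t_e = 0.707 × 0.25 = 0.1767 in.
Total length L = 7.5 in; A_we = 0.1767 × 7.5 = 1.326 in².
F_nw = 0.6 F_EXX = 0.6 × 80 = 48 ksi.
φR_n = 0.75 × 48 × 1.326 = 47.72 kips.

φR_n ≈ 47.7 kips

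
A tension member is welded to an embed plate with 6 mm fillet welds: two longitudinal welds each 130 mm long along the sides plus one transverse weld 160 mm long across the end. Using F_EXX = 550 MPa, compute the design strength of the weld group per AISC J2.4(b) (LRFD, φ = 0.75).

φR_n ≈ 484 kN

t_e = 0.707 × 6 = 4.242 mm.
R_nwl = 0.6 × 550 × 4.242 × 260 × 10⁻³ = 364 kN (longitudinal, 2 welds).
R_nwt = 0.6 × 550 × 4.242 × 160 × 10⁻³ = 224 kN (transverse, base value).
(i) R_nwl + R_nwt = 587.9 kN; (ii) 0.85 R_nwl + 1.5 R_nwt = 645.3 kN.
R_n = max = 645.3 kN [governs: (ii)]; φR_n = 484 kN.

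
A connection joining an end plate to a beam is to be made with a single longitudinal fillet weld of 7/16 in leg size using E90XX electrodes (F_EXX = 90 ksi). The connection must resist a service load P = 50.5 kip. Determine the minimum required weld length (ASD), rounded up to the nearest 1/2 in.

Throat t_e = 0.707 × 0.4375 = 0.3093 in.
r_n/Ω = (0.6 × 90 × 0.3093) / 2.0 = 8.351 kip/in.
L_req = P / (r_n/Ω) = 50.5 / 8.351 = 6.047 in total.
Round up → use L = 6.5 in.

L = 6.5 in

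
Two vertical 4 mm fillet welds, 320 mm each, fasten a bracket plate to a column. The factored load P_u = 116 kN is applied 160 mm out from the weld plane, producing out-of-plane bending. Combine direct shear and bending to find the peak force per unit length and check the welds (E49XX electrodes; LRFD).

f_max ≈ 573 N/mm; adequate

E49XX → F_EXX = 490 MPa.
L_w = 2 × 320 = 640 mm; section modulus (unit throat) S = 2 × L²/6 = 34130 mm².
Direct shear f_v = P/L_w = 116×10³/640 = 181.2 N/mm.
Moment M = P × e = 116×10³ × 160 = 18560000 N·mm; bending f_b = M/S = 543.8 N/mm.
f_max = √(f_v² + f_b²) = √(181.2² + 543.8²) = 573.2 N/mm.
φr_n = 0.75 × 0.6 × 490 × (0.707 × 4) = 623.6 N/mm → adequate.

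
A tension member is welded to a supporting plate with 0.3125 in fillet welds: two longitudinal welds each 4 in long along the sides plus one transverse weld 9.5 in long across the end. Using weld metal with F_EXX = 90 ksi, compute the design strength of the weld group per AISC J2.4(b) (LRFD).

t_e = 0.707 × 0.3125 = 0.2209 in.
R_nwl = 0.6 × 90 × 0.2209 × 8 = 95.44 kips (longitudinal, 2 welds).
R_nwt = 0.6 × 90 × 0.2209 × 9.5 = 113.3 kips (transverse, base value).
(i) R_nwl + R_nwt = 208.8 kips; (ii) 0.85 R_nwl + 1.5 R_nwt = 251.1 kips.
R_n = max = 251.1 kips [governs: (ii)]; φR_n = 188.4 kips.

φR_n ≈ 188 kips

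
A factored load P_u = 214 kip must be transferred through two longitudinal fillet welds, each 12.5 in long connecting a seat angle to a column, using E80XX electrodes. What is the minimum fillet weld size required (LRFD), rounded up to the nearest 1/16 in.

w = 3/8 in

E80XX → F_EXX = 80 ksi.
Total weld length L = 25 in.
Required throat t_e = P_u / (φ × 0.6 F_EXX × L) = 214 / (0.75 × 0.6 × 80 × 25) = 0.2378 in.
Required leg w = t_e / 0.707 = 0.3363 in → use 3/8 in.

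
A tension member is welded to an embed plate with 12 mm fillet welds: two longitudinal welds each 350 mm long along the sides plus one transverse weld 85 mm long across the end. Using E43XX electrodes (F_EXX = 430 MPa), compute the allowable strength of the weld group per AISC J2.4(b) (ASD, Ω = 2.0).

t_e = 0.707 × 12 = 8.484 mm.
R_nwl = 0.6 × 430 × 8.484 × 700 × 10⁻³ = 1532 kN (longitudinal, 2 welds).
R_nwt = 0.6 × 430 × 8.484 × 85 × 10⁻³ = 186.1 kN (transverse, base value).
(i) R_nwl + R_nwt = 1718 kN; (ii) 0.85 R_nwl + 1.5 R_nwt = 1581 kN.
R_n = max = 1718 kN [governs: (i)]; R_n/Ω = 859.1 kN.

R_n/Ω ≈ 859 kN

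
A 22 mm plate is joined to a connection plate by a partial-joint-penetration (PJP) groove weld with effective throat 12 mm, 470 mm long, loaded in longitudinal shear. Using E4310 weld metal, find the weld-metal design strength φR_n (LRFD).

E43XX → F_EXX = 430 MPa.
Effective throat (given) t_e = 12 mm.
A_we = 12 × 470 = 5640 mm².
F_nw = 0.6 F_EXX = 258 MPa.
φR_n = 0.75 × 258 × 5640 × 10⁻³ = 1091 kN.

φR_n ≈ 1090 kN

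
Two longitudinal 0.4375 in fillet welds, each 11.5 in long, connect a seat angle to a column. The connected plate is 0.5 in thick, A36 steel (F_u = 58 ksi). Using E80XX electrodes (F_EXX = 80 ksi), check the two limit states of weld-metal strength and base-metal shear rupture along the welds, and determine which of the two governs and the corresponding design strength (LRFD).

t_e = 0.707 × 0.4375 = 0.3093 in; L = 23 in.
Weld metal: φR_n = 0.75 × 0.6 × 80 × 0.3093 × 23 = 256.1 kip.
Base metal (shear rupture): φR_n = 0.75 × 0.6 × 58 × 0.5 × 23 = 300.1 kip.
Governing: weld metal.

φR_n ≈ 256 kip (weld metal governs)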